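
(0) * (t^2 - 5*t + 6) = 0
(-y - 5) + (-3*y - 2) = -4*y - 7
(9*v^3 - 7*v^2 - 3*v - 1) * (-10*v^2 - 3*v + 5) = -90*v^5 + 43*v^4 + 96*v^3 - 16*v^2 - 12*v - 5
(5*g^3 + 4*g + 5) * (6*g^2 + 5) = 30*g^5 + 49*g^3 + 30*g^2 + 20*g + 25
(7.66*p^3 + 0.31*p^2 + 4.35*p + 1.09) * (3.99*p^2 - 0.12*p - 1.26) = 30.5634*p^5 + 0.3177*p^4 + 7.6677*p^3 + 3.4365*p^2 - 5.6118*p - 1.3734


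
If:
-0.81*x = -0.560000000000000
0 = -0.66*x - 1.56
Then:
No Solution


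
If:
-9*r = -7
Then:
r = 7/9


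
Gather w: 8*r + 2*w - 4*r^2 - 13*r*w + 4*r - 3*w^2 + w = -4*r^2 + 12*r - 3*w^2 + w*(3 - 13*r)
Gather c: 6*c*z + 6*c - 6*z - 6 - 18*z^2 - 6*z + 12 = c*(6*z + 6) - 18*z^2 - 12*z + 6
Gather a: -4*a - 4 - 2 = -4*a - 6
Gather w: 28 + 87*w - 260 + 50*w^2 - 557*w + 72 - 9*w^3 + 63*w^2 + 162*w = -9*w^3 + 113*w^2 - 308*w - 160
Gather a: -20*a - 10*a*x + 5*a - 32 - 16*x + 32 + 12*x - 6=a*(-10*x - 15) - 4*x - 6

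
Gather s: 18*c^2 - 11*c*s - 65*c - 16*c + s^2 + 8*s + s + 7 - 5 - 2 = 18*c^2 - 81*c + s^2 + s*(9 - 11*c)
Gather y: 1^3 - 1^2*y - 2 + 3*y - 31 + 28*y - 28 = 30*y - 60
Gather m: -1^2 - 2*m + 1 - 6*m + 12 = 12 - 8*m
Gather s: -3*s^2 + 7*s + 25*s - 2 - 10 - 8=-3*s^2 + 32*s - 20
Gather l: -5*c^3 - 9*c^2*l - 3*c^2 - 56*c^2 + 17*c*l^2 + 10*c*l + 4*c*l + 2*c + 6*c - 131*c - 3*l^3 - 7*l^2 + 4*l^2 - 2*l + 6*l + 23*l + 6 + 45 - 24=-5*c^3 - 59*c^2 - 123*c - 3*l^3 + l^2*(17*c - 3) + l*(-9*c^2 + 14*c + 27) + 27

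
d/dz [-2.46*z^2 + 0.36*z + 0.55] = 0.36 - 4.92*z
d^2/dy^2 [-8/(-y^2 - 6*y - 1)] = 16*(-y^2 - 6*y + 4*(y + 3)^2 - 1)/(y^2 + 6*y + 1)^3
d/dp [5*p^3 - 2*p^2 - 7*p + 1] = 15*p^2 - 4*p - 7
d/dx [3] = 0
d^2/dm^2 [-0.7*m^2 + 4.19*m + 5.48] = -1.40000000000000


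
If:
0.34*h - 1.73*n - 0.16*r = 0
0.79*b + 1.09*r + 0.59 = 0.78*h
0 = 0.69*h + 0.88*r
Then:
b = -2.63896532746285*r - 0.746835443037975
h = -1.27536231884058*r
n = -0.34313479098601*r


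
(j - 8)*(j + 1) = j^2 - 7*j - 8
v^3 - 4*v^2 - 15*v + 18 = (v - 6)*(v - 1)*(v + 3)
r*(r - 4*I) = r^2 - 4*I*r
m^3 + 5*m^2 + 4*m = m*(m + 1)*(m + 4)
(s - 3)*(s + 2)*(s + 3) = s^3 + 2*s^2 - 9*s - 18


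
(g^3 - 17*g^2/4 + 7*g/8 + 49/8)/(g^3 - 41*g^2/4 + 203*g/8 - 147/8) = (2*g^2 - 5*g - 7)/(2*g^2 - 17*g + 21)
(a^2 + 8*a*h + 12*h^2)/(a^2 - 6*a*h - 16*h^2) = (a + 6*h)/(a - 8*h)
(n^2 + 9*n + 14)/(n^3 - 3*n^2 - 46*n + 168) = (n + 2)/(n^2 - 10*n + 24)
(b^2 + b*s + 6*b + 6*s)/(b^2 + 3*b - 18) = (b + s)/(b - 3)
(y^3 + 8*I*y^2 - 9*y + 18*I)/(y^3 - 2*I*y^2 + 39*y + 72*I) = (y^2 + 5*I*y + 6)/(y^2 - 5*I*y + 24)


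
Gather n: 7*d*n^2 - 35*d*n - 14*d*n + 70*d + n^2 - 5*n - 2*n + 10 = 70*d + n^2*(7*d + 1) + n*(-49*d - 7) + 10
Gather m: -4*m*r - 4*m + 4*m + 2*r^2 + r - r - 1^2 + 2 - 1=-4*m*r + 2*r^2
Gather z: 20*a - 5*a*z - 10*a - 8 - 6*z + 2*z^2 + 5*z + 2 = 10*a + 2*z^2 + z*(-5*a - 1) - 6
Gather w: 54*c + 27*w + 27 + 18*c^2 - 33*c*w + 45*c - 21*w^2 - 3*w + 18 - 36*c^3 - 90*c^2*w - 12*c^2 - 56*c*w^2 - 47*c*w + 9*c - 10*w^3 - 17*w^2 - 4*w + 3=-36*c^3 + 6*c^2 + 108*c - 10*w^3 + w^2*(-56*c - 38) + w*(-90*c^2 - 80*c + 20) + 48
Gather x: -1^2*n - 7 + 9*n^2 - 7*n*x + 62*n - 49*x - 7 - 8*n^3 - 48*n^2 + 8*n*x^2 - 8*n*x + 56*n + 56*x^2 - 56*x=-8*n^3 - 39*n^2 + 117*n + x^2*(8*n + 56) + x*(-15*n - 105) - 14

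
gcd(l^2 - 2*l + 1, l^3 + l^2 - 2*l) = l - 1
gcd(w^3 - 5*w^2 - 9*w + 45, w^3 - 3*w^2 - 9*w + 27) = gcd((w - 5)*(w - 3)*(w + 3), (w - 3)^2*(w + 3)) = w^2 - 9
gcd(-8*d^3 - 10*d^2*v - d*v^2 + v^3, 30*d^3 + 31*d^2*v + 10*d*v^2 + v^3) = 2*d + v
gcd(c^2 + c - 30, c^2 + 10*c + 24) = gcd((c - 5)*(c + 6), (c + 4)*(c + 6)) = c + 6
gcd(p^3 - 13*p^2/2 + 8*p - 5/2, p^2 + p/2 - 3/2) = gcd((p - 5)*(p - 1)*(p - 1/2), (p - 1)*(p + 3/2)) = p - 1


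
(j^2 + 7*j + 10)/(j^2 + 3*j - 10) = (j + 2)/(j - 2)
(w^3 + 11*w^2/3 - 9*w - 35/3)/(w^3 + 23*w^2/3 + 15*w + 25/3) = (3*w - 7)/(3*w + 5)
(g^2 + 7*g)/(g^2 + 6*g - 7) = g/(g - 1)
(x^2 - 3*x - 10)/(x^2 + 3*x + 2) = (x - 5)/(x + 1)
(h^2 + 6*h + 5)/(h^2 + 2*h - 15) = (h + 1)/(h - 3)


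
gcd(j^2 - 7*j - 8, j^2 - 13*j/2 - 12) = j - 8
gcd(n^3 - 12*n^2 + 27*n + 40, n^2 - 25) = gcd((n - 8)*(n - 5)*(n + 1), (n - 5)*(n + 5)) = n - 5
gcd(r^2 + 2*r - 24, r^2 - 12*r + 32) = r - 4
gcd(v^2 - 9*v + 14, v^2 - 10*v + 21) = v - 7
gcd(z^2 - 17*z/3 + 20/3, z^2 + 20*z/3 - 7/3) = 1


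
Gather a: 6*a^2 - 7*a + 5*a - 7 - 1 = 6*a^2 - 2*a - 8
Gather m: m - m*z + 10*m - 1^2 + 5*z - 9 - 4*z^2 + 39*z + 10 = m*(11 - z) - 4*z^2 + 44*z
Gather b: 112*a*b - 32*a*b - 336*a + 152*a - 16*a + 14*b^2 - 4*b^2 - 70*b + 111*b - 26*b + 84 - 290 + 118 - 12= -200*a + 10*b^2 + b*(80*a + 15) - 100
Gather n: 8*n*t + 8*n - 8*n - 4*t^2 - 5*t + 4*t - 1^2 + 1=8*n*t - 4*t^2 - t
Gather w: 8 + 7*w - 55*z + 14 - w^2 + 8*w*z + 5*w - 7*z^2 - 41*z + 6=-w^2 + w*(8*z + 12) - 7*z^2 - 96*z + 28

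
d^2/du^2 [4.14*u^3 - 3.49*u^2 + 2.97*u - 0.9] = 24.84*u - 6.98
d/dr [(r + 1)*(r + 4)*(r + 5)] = 3*r^2 + 20*r + 29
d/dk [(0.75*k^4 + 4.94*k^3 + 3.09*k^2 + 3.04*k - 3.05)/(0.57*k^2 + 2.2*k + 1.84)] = (0.855*k^5 + 7.7658*k^4 + 27.256*k^3 + 32.334*k^2 + 14.8482*k + 12.3036)/(0.3249*k^4 + 2.508*k^3 + 6.9376*k^2 + 8.096*k + 3.3856)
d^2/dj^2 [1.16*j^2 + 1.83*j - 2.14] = 2.32000000000000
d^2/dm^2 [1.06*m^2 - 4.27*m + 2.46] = 2.12000000000000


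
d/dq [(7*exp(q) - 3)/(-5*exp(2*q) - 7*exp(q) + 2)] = (35*exp(2*q) - 30*exp(q) - 7)*exp(q)/(25*exp(4*q) + 70*exp(3*q) + 29*exp(2*q) - 28*exp(q) + 4)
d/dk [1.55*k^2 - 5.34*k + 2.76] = 3.1*k - 5.34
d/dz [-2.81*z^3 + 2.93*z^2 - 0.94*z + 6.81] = -8.43*z^2 + 5.86*z - 0.94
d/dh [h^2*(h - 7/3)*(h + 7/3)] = 4*h^3 - 98*h/9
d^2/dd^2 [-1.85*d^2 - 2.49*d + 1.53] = -3.70000000000000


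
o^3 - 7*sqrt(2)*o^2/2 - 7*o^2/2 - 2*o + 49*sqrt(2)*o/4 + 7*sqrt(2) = (o - 4)*(o + 1/2)*(o - 7*sqrt(2)/2)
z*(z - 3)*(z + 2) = z^3 - z^2 - 6*z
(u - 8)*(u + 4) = u^2 - 4*u - 32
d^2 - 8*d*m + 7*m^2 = (d - 7*m)*(d - m)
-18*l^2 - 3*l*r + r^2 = (-6*l + r)*(3*l + r)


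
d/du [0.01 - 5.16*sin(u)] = -5.16*cos(u)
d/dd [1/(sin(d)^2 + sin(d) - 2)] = -(2*sin(d) + 1)*cos(d)/(sin(d)^2 + sin(d) - 2)^2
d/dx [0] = 0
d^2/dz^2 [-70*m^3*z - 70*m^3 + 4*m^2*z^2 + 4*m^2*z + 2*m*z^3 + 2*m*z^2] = 4*m*(2*m + 3*z + 1)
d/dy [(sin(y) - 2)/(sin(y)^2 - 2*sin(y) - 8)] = (4*sin(y) + cos(y)^2 - 13)*cos(y)/((sin(y) - 4)^2*(sin(y) + 2)^2)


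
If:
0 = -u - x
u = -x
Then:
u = -x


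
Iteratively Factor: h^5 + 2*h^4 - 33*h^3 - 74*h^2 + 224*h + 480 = (h + 4)*(h^4 - 2*h^3 - 25*h^2 + 26*h + 120) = (h - 3)*(h + 4)*(h^3 + h^2 - 22*h - 40) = (h - 5)*(h - 3)*(h + 4)*(h^2 + 6*h + 8) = (h - 5)*(h - 3)*(h + 2)*(h + 4)*(h + 4)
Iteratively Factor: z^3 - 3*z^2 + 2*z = (z)*(z^2 - 3*z + 2) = z*(z - 1)*(z - 2)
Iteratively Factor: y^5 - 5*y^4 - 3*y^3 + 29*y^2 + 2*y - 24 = (y - 1)*(y^4 - 4*y^3 - 7*y^2 + 22*y + 24) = (y - 3)*(y - 1)*(y^3 - y^2 - 10*y - 8) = (y - 4)*(y - 3)*(y - 1)*(y^2 + 3*y + 2) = (y - 4)*(y - 3)*(y - 1)*(y + 1)*(y + 2)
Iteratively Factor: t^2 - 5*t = (t - 5)*(t)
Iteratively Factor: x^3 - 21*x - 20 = (x + 1)*(x^2 - x - 20) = (x - 5)*(x + 1)*(x + 4)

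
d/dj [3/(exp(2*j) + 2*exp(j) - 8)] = -6*(exp(j) + 1)*exp(j)/(exp(2*j) + 2*exp(j) - 8)^2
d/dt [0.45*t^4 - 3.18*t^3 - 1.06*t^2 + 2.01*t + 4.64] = 1.8*t^3 - 9.54*t^2 - 2.12*t + 2.01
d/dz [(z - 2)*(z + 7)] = 2*z + 5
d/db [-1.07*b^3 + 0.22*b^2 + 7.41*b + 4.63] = -3.21*b^2 + 0.44*b + 7.41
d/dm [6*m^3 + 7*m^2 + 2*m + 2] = 18*m^2 + 14*m + 2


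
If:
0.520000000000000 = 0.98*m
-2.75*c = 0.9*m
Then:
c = -0.17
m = 0.53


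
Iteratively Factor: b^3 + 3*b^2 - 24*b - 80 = (b + 4)*(b^2 - b - 20) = (b + 4)^2*(b - 5)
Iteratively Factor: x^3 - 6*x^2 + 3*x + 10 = (x - 2)*(x^2 - 4*x - 5) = (x - 5)*(x - 2)*(x + 1)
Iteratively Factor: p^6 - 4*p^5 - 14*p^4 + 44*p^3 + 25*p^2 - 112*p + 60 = (p + 2)*(p^5 - 6*p^4 - 2*p^3 + 48*p^2 - 71*p + 30) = (p - 5)*(p + 2)*(p^4 - p^3 - 7*p^2 + 13*p - 6) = (p - 5)*(p - 1)*(p + 2)*(p^3 - 7*p + 6) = (p - 5)*(p - 2)*(p - 1)*(p + 2)*(p^2 + 2*p - 3) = (p - 5)*(p - 2)*(p - 1)*(p + 2)*(p + 3)*(p - 1)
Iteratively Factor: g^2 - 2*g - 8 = (g - 4)*(g + 2)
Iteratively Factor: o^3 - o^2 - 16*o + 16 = (o + 4)*(o^2 - 5*o + 4) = (o - 4)*(o + 4)*(o - 1)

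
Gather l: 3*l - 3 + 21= 3*l + 18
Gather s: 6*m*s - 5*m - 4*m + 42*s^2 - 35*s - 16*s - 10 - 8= -9*m + 42*s^2 + s*(6*m - 51) - 18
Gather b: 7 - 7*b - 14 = -7*b - 7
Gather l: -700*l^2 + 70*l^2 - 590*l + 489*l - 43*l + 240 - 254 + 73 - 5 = -630*l^2 - 144*l + 54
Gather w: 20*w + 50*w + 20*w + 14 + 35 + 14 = 90*w + 63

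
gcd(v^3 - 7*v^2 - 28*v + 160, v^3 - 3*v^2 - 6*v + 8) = v - 4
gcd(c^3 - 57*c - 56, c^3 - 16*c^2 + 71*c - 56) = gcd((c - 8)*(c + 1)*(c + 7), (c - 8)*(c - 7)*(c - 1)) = c - 8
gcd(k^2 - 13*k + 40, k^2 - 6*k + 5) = k - 5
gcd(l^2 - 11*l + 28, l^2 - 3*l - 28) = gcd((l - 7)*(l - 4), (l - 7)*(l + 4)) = l - 7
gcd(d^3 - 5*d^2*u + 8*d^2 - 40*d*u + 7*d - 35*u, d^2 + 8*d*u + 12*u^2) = 1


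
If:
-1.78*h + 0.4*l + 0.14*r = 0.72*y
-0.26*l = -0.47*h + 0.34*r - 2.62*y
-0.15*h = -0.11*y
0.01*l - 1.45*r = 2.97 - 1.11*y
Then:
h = -0.26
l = -0.96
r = -2.32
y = -0.35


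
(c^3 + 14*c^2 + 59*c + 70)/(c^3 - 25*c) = (c^2 + 9*c + 14)/(c*(c - 5))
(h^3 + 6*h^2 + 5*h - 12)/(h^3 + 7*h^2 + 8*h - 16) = (h + 3)/(h + 4)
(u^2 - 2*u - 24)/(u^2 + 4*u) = (u - 6)/u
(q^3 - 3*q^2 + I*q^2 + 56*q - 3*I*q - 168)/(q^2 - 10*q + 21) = (q^2 + I*q + 56)/(q - 7)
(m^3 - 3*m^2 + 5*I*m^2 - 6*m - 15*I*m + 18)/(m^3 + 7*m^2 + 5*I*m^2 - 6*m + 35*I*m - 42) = (m - 3)/(m + 7)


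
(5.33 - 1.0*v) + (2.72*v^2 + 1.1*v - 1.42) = 2.72*v^2 + 0.1*v + 3.91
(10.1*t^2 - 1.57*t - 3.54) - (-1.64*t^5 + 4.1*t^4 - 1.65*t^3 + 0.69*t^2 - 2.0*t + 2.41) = 1.64*t^5 - 4.1*t^4 + 1.65*t^3 + 9.41*t^2 + 0.43*t - 5.95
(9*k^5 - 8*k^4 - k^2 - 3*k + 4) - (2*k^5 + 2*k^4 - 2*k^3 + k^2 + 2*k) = 7*k^5 - 10*k^4 + 2*k^3 - 2*k^2 - 5*k + 4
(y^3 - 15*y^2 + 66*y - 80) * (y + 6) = y^4 - 9*y^3 - 24*y^2 + 316*y - 480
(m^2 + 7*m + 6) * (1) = m^2 + 7*m + 6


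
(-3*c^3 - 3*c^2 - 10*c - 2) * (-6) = 18*c^3 + 18*c^2 + 60*c + 12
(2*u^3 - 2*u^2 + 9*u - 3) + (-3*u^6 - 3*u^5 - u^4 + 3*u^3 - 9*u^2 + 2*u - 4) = -3*u^6 - 3*u^5 - u^4 + 5*u^3 - 11*u^2 + 11*u - 7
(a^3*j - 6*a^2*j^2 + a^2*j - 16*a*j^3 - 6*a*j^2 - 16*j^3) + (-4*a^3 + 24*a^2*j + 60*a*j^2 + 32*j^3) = a^3*j - 4*a^3 - 6*a^2*j^2 + 25*a^2*j - 16*a*j^3 + 54*a*j^2 + 16*j^3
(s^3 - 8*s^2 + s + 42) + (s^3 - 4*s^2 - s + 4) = 2*s^3 - 12*s^2 + 46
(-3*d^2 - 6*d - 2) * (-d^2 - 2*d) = 3*d^4 + 12*d^3 + 14*d^2 + 4*d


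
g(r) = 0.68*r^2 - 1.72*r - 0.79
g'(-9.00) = -13.96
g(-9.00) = 69.77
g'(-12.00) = -18.04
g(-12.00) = 117.77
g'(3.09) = 2.48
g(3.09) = 0.39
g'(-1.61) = -3.91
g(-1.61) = 3.74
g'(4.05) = 3.79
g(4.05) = 3.40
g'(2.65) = 1.88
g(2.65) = -0.57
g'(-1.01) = -3.09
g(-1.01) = 1.64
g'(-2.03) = -4.48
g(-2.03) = 5.50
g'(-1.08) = -3.19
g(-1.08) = 1.86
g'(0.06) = -1.64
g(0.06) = -0.89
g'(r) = 1.36*r - 1.72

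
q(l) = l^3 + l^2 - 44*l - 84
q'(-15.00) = 601.00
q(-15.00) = -2574.00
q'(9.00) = 217.00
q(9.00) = 330.00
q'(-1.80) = -37.88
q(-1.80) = -7.39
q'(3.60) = 2.08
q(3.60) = -182.78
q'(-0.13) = -44.21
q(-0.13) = -78.27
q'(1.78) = -30.93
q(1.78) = -153.51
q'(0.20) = -43.48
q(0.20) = -92.75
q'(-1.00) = -43.00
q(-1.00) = -40.00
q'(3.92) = 9.94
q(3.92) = -180.88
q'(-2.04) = -35.60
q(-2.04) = 1.43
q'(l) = 3*l^2 + 2*l - 44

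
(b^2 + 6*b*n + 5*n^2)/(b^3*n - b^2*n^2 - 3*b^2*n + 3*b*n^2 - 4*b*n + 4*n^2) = (b^2 + 6*b*n + 5*n^2)/(n*(b^3 - b^2*n - 3*b^2 + 3*b*n - 4*b + 4*n))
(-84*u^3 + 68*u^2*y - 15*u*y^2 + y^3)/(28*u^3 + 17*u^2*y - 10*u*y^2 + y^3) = (12*u^2 - 8*u*y + y^2)/(-4*u^2 - 3*u*y + y^2)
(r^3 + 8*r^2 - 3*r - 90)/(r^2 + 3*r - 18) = r + 5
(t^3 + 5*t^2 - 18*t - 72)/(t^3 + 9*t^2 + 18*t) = (t - 4)/t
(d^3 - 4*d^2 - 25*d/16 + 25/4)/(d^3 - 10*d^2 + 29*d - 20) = (d^2 - 25/16)/(d^2 - 6*d + 5)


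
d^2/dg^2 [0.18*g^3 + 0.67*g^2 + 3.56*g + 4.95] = 1.08*g + 1.34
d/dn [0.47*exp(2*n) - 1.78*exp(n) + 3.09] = (0.94*exp(n) - 1.78)*exp(n)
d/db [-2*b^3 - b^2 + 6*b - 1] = -6*b^2 - 2*b + 6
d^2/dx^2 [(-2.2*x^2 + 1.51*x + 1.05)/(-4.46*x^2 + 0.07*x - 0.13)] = (-58.698952*x^3 - 132.97044*x^2 + 7.219848*x + 1.254168)/(88.716536*x^6 - 4.177236*x^5 + 7.823286*x^4 - 0.243859*x^3 + 0.228033*x^2 - 0.003549*x + 0.002197)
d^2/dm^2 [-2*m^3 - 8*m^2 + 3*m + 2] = -12*m - 16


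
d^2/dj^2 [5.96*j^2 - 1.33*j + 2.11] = 11.9200000000000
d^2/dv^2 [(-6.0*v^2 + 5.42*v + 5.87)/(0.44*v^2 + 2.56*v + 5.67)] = (1.77635683940025e-15*v^4 + 15.615424*v^3 + 96.631392*v^2 - 41.459088*v - 495.481256)/(0.085184*v^6 + 1.486848*v^5 + 11.943888*v^4 + 55.097344*v^3 + 153.913284*v^2 + 246.903552*v + 182.284263)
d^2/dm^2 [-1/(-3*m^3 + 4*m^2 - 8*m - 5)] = 2*((4 - 9*m)*(3*m^3 - 4*m^2 + 8*m + 5) + (9*m^2 - 8*m + 8)^2)/(3*m^3 - 4*m^2 + 8*m + 5)^3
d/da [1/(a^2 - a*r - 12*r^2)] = (-2*a + r)/(-a^2 + a*r + 12*r^2)^2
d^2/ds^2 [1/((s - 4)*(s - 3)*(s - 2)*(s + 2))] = 2*(10*s^6 - 105*s^5 + 366*s^4 - 392*s^3 - 108*s^2 - 336*s + 1168)/(s^12 - 21*s^11 + 171*s^10 - 595*s^9 + 48*s^8 + 6132*s^7 - 15904*s^6 - 3024*s^5 + 72960*s^4 - 90944*s^3 - 57600*s^2 + 193536*s - 110592)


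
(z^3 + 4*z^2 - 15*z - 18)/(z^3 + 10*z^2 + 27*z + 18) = (z - 3)/(z + 3)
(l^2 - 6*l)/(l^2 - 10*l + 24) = l/(l - 4)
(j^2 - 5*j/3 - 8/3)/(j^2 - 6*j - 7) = (j - 8/3)/(j - 7)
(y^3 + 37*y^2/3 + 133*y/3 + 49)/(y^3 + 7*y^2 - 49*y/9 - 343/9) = 3*(y + 3)/(3*y - 7)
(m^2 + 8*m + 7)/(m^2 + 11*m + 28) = (m + 1)/(m + 4)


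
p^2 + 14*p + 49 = (p + 7)^2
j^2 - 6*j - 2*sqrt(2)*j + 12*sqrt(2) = (j - 6)*(j - 2*sqrt(2))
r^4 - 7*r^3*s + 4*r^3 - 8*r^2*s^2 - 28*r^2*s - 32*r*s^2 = r*(r + 4)*(r - 8*s)*(r + s)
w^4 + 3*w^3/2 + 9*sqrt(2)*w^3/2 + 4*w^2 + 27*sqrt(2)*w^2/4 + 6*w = w*(w + 3/2)*(w + sqrt(2)/2)*(w + 4*sqrt(2))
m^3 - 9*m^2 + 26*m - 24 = (m - 4)*(m - 3)*(m - 2)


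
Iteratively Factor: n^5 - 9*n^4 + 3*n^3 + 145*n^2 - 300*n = (n - 5)*(n^4 - 4*n^3 - 17*n^2 + 60*n) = n*(n - 5)*(n^3 - 4*n^2 - 17*n + 60) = n*(n - 5)*(n - 3)*(n^2 - n - 20) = n*(n - 5)^2*(n - 3)*(n + 4)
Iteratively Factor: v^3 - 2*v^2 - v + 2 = (v - 2)*(v^2 - 1) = (v - 2)*(v - 1)*(v + 1)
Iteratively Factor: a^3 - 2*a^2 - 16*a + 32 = (a + 4)*(a^2 - 6*a + 8) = (a - 2)*(a + 4)*(a - 4)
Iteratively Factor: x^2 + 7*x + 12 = (x + 4)*(x + 3)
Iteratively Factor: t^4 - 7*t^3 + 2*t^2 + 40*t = (t - 4)*(t^3 - 3*t^2 - 10*t) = (t - 5)*(t - 4)*(t^2 + 2*t) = (t - 5)*(t - 4)*(t + 2)*(t)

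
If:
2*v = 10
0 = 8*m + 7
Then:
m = -7/8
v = 5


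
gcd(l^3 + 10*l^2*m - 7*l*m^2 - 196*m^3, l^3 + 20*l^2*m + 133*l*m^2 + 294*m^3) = l^2 + 14*l*m + 49*m^2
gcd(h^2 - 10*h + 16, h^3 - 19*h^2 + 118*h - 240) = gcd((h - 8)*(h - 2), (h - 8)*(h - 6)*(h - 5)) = h - 8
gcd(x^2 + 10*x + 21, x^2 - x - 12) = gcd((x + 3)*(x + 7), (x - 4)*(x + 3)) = x + 3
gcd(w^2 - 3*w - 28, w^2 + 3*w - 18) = 1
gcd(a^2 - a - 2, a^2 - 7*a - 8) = a + 1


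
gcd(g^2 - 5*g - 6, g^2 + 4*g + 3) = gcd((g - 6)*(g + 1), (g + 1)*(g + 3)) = g + 1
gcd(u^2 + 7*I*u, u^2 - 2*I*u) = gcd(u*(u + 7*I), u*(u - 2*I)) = u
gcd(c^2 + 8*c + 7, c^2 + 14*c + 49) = c + 7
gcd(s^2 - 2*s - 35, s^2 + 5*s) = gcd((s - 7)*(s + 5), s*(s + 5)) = s + 5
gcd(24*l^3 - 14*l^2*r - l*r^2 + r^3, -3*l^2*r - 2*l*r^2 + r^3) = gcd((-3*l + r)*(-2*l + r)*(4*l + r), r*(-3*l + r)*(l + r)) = -3*l + r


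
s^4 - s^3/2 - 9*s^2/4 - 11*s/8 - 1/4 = (s - 2)*(s + 1/2)^3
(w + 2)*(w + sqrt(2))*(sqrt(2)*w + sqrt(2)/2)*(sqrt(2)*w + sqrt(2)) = 2*w^4 + 2*sqrt(2)*w^3 + 7*w^3 + 7*w^2 + 7*sqrt(2)*w^2 + 2*w + 7*sqrt(2)*w + 2*sqrt(2)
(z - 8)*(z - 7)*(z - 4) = z^3 - 19*z^2 + 116*z - 224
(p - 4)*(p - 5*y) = p^2 - 5*p*y - 4*p + 20*y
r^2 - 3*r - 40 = (r - 8)*(r + 5)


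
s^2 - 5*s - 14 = (s - 7)*(s + 2)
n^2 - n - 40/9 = (n - 8/3)*(n + 5/3)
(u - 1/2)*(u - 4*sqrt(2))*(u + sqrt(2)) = u^3 - 3*sqrt(2)*u^2 - u^2/2 - 8*u + 3*sqrt(2)*u/2 + 4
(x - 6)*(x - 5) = x^2 - 11*x + 30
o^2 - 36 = (o - 6)*(o + 6)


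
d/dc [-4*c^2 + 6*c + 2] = 6 - 8*c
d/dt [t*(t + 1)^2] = (t + 1)*(3*t + 1)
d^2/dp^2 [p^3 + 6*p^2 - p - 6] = 6*p + 12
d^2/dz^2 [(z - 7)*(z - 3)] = 2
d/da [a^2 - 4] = 2*a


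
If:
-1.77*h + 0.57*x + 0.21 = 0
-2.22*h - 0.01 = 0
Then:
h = -0.00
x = -0.38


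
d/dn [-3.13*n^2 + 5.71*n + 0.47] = 5.71 - 6.26*n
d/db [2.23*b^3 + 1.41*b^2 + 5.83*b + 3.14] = 6.69*b^2 + 2.82*b + 5.83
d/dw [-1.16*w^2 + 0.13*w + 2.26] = 0.13 - 2.32*w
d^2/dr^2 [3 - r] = 0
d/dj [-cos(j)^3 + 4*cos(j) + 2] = (3*cos(j)^2 - 4)*sin(j)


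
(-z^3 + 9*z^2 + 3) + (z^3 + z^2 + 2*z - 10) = 10*z^2 + 2*z - 7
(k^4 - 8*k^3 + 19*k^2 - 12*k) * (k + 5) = k^5 - 3*k^4 - 21*k^3 + 83*k^2 - 60*k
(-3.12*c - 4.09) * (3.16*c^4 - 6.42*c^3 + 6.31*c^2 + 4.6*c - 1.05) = -9.8592*c^5 + 7.106*c^4 + 6.5706*c^3 - 40.1599*c^2 - 15.538*c + 4.2945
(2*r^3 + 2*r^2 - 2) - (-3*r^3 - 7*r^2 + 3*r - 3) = 5*r^3 + 9*r^2 - 3*r + 1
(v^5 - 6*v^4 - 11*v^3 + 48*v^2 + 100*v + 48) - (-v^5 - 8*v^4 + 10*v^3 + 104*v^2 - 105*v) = 2*v^5 + 2*v^4 - 21*v^3 - 56*v^2 + 205*v + 48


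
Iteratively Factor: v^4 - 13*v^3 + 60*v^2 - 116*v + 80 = (v - 4)*(v^3 - 9*v^2 + 24*v - 20) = (v - 5)*(v - 4)*(v^2 - 4*v + 4) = (v - 5)*(v - 4)*(v - 2)*(v - 2)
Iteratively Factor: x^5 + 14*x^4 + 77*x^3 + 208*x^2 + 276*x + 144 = (x + 3)*(x^4 + 11*x^3 + 44*x^2 + 76*x + 48) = (x + 2)*(x + 3)*(x^3 + 9*x^2 + 26*x + 24) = (x + 2)*(x + 3)*(x + 4)*(x^2 + 5*x + 6) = (x + 2)^2*(x + 3)*(x + 4)*(x + 3)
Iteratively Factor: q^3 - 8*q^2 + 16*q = (q - 4)*(q^2 - 4*q) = (q - 4)^2*(q)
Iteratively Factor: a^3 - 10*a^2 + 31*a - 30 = (a - 3)*(a^2 - 7*a + 10) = (a - 5)*(a - 3)*(a - 2)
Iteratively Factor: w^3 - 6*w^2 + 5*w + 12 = (w + 1)*(w^2 - 7*w + 12) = (w - 3)*(w + 1)*(w - 4)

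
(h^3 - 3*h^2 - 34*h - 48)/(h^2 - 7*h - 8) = (h^2 + 5*h + 6)/(h + 1)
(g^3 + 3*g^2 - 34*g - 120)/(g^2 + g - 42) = (g^2 + 9*g + 20)/(g + 7)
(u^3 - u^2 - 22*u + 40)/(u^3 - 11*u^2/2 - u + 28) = 2*(u^2 + 3*u - 10)/(2*u^2 - 3*u - 14)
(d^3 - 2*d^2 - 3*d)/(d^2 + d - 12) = d*(d + 1)/(d + 4)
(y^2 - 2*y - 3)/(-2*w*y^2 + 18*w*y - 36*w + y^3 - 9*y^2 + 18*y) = (y + 1)/(-2*w*y + 12*w + y^2 - 6*y)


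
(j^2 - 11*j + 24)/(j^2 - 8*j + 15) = (j - 8)/(j - 5)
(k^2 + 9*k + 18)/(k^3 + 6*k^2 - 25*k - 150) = (k + 3)/(k^2 - 25)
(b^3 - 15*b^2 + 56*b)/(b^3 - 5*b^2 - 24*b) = (b - 7)/(b + 3)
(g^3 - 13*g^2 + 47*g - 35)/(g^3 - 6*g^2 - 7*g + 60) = (g^2 - 8*g + 7)/(g^2 - g - 12)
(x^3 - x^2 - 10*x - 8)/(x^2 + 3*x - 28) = (x^2 + 3*x + 2)/(x + 7)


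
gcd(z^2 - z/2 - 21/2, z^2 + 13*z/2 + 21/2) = z + 3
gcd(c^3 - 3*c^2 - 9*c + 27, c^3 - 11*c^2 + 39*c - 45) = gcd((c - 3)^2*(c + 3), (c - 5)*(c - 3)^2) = c^2 - 6*c + 9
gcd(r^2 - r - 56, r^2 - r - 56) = r^2 - r - 56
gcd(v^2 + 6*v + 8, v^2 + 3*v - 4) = v + 4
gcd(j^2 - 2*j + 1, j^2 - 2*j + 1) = j^2 - 2*j + 1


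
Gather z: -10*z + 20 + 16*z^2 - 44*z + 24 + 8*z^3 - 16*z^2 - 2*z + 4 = 8*z^3 - 56*z + 48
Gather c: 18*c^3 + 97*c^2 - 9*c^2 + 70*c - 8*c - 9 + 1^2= 18*c^3 + 88*c^2 + 62*c - 8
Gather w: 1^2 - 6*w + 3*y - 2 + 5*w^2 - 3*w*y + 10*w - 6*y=5*w^2 + w*(4 - 3*y) - 3*y - 1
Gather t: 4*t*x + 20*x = 4*t*x + 20*x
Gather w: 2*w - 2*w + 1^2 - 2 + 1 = 0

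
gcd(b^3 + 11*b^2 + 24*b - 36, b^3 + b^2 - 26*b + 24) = b^2 + 5*b - 6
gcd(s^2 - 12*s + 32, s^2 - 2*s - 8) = s - 4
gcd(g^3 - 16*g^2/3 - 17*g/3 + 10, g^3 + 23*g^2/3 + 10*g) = g + 5/3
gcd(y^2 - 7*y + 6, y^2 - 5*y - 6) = y - 6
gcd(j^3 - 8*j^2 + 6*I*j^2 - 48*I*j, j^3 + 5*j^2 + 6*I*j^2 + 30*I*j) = j^2 + 6*I*j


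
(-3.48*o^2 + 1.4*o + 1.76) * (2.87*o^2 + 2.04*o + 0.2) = -9.9876*o^4 - 3.0812*o^3 + 7.2112*o^2 + 3.8704*o + 0.352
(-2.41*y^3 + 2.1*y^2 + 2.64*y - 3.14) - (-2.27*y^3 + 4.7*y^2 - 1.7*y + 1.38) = -0.14*y^3 - 2.6*y^2 + 4.34*y - 4.52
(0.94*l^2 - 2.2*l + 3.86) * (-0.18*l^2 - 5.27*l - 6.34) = -0.1692*l^4 - 4.5578*l^3 + 4.9396*l^2 - 6.3942*l - 24.4724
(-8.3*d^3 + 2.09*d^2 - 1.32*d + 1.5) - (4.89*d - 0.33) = -8.3*d^3 + 2.09*d^2 - 6.21*d + 1.83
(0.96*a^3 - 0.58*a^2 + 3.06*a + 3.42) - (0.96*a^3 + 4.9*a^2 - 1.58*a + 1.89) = -5.48*a^2 + 4.64*a + 1.53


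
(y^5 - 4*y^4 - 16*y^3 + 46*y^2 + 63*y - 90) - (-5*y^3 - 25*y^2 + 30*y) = y^5 - 4*y^4 - 11*y^3 + 71*y^2 + 33*y - 90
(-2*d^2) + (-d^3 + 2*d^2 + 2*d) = -d^3 + 2*d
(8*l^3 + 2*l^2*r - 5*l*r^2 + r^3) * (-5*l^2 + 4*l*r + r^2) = -40*l^5 + 22*l^4*r + 41*l^3*r^2 - 23*l^2*r^3 - l*r^4 + r^5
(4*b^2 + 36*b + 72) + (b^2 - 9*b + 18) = 5*b^2 + 27*b + 90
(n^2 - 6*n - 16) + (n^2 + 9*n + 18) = 2*n^2 + 3*n + 2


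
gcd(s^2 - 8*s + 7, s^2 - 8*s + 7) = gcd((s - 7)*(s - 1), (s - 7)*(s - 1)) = s^2 - 8*s + 7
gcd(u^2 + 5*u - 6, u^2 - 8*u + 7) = u - 1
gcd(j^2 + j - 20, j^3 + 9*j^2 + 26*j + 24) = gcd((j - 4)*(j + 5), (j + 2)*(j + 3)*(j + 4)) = 1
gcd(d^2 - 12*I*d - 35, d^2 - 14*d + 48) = 1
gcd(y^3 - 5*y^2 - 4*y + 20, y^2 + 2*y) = y + 2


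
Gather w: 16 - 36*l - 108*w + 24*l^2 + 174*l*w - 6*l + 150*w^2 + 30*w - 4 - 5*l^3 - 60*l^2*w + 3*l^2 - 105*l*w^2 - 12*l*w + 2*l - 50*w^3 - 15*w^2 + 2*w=-5*l^3 + 27*l^2 - 40*l - 50*w^3 + w^2*(135 - 105*l) + w*(-60*l^2 + 162*l - 76) + 12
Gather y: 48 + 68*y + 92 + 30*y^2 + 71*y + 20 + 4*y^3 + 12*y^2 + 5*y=4*y^3 + 42*y^2 + 144*y + 160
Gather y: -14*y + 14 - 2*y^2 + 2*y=-2*y^2 - 12*y + 14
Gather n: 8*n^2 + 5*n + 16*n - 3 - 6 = 8*n^2 + 21*n - 9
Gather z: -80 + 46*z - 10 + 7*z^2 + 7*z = 7*z^2 + 53*z - 90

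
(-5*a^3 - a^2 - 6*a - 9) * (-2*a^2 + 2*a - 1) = 10*a^5 - 8*a^4 + 15*a^3 + 7*a^2 - 12*a + 9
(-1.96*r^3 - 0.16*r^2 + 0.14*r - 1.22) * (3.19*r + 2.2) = -6.2524*r^4 - 4.8224*r^3 + 0.0946*r^2 - 3.5838*r - 2.684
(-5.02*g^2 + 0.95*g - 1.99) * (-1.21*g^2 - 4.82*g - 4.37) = 6.0742*g^4 + 23.0469*g^3 + 19.7663*g^2 + 5.4403*g + 8.6963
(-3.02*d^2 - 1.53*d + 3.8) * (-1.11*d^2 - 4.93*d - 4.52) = 3.3522*d^4 + 16.5869*d^3 + 16.9753*d^2 - 11.8184*d - 17.176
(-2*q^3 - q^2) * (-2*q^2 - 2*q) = 4*q^5 + 6*q^4 + 2*q^3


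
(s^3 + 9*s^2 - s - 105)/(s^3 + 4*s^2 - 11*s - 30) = (s + 7)/(s + 2)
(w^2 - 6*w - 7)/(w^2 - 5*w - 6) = (w - 7)/(w - 6)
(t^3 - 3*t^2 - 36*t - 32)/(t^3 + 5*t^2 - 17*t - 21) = (t^2 - 4*t - 32)/(t^2 + 4*t - 21)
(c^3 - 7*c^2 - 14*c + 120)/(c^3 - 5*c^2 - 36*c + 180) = (c + 4)/(c + 6)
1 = 1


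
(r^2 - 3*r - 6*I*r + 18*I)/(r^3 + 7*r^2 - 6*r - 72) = (r - 6*I)/(r^2 + 10*r + 24)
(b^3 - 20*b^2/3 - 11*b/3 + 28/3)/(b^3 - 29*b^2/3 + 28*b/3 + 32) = (b^2 - 8*b + 7)/(b^2 - 11*b + 24)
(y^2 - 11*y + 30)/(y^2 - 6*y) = (y - 5)/y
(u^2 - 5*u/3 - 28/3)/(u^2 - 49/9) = 3*(u - 4)/(3*u - 7)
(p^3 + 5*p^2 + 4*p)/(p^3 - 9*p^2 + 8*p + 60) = p*(p^2 + 5*p + 4)/(p^3 - 9*p^2 + 8*p + 60)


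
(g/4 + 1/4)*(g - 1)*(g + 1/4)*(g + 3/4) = g^4/4 + g^3/4 - 13*g^2/64 - g/4 - 3/64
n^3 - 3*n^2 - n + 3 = (n - 3)*(n - 1)*(n + 1)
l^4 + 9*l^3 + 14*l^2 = l^2*(l + 2)*(l + 7)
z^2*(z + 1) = z^3 + z^2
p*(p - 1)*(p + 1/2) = p^3 - p^2/2 - p/2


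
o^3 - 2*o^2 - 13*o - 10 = (o - 5)*(o + 1)*(o + 2)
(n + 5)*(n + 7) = n^2 + 12*n + 35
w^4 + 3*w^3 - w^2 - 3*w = w*(w - 1)*(w + 1)*(w + 3)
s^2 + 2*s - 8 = (s - 2)*(s + 4)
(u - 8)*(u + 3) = u^2 - 5*u - 24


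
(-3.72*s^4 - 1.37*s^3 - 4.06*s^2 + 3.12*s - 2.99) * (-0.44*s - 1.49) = 1.6368*s^5 + 6.1456*s^4 + 3.8277*s^3 + 4.6766*s^2 - 3.3332*s + 4.4551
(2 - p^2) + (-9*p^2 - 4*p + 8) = -10*p^2 - 4*p + 10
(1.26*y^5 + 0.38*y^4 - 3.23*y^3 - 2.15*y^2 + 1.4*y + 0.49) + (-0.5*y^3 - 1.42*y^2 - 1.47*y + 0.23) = 1.26*y^5 + 0.38*y^4 - 3.73*y^3 - 3.57*y^2 - 0.0700000000000001*y + 0.72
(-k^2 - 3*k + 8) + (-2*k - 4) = -k^2 - 5*k + 4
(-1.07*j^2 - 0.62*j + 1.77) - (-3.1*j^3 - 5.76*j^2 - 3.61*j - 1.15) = 3.1*j^3 + 4.69*j^2 + 2.99*j + 2.92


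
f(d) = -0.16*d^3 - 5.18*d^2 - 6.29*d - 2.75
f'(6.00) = -85.73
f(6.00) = -261.53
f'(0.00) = -6.29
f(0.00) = -2.75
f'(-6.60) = 41.18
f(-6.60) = -140.88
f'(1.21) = -19.53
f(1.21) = -18.23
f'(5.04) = -70.70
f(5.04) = -186.52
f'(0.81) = -15.00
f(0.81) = -11.33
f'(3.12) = -43.29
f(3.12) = -77.66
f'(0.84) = -15.33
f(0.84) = -11.78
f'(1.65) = -24.69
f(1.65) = -27.95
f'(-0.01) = -6.19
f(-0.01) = -2.69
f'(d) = -0.48*d^2 - 10.36*d - 6.29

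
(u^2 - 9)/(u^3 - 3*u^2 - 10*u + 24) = (u - 3)/(u^2 - 6*u + 8)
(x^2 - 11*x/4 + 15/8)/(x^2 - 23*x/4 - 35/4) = (-8*x^2 + 22*x - 15)/(2*(-4*x^2 + 23*x + 35))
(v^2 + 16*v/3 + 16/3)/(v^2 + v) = (3*v^2 + 16*v + 16)/(3*v*(v + 1))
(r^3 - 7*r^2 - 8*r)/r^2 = r - 7 - 8/r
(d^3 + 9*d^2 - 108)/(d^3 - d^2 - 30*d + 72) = (d + 6)/(d - 4)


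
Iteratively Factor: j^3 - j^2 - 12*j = (j)*(j^2 - j - 12) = j*(j - 4)*(j + 3)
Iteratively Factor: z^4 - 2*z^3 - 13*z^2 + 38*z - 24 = (z - 1)*(z^3 - z^2 - 14*z + 24) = (z - 2)*(z - 1)*(z^2 + z - 12) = (z - 3)*(z - 2)*(z - 1)*(z + 4)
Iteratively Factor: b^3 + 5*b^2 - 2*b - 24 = (b + 3)*(b^2 + 2*b - 8) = (b + 3)*(b + 4)*(b - 2)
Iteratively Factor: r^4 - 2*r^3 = (r)*(r^3 - 2*r^2) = r^2*(r^2 - 2*r) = r^2*(r - 2)*(r)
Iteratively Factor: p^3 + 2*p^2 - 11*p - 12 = (p + 1)*(p^2 + p - 12) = (p + 1)*(p + 4)*(p - 3)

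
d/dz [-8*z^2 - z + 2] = -16*z - 1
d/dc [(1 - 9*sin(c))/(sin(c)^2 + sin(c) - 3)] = (9*sin(c)^2 - 2*sin(c) + 26)*cos(c)/(sin(c)^2 + sin(c) - 3)^2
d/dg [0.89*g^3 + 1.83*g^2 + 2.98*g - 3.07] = 2.67*g^2 + 3.66*g + 2.98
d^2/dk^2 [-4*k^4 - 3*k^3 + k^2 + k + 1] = -48*k^2 - 18*k + 2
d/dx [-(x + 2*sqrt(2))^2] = -2*x - 4*sqrt(2)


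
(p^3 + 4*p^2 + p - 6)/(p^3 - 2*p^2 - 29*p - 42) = (p - 1)/(p - 7)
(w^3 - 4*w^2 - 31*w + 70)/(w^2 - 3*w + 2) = (w^2 - 2*w - 35)/(w - 1)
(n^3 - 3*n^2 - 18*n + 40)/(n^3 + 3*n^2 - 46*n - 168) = (n^2 - 7*n + 10)/(n^2 - n - 42)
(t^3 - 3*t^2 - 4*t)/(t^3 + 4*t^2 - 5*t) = (t^2 - 3*t - 4)/(t^2 + 4*t - 5)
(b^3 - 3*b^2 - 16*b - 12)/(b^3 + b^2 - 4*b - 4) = (b - 6)/(b - 2)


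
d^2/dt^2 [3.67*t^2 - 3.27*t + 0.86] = 7.34000000000000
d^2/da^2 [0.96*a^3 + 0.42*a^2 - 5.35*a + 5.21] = 5.76*a + 0.84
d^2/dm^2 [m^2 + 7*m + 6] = 2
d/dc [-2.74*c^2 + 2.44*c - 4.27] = 2.44 - 5.48*c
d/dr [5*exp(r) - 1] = 5*exp(r)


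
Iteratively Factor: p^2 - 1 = (p + 1)*(p - 1)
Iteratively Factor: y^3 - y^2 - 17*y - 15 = (y - 5)*(y^2 + 4*y + 3) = (y - 5)*(y + 3)*(y + 1)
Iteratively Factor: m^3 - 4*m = (m - 2)*(m^2 + 2*m) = (m - 2)*(m + 2)*(m)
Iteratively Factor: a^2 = (a)*(a)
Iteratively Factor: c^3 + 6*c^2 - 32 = (c + 4)*(c^2 + 2*c - 8) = (c - 2)*(c + 4)*(c + 4)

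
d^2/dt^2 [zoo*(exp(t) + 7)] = zoo*exp(t)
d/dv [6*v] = 6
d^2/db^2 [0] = 0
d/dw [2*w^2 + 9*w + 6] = 4*w + 9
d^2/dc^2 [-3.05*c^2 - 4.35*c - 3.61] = -6.10000000000000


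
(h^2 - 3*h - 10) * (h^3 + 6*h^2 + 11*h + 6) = h^5 + 3*h^4 - 17*h^3 - 87*h^2 - 128*h - 60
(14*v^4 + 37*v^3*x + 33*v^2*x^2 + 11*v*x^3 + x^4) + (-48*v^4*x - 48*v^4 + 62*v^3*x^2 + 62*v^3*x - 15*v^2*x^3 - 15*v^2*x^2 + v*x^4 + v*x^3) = -48*v^4*x - 34*v^4 + 62*v^3*x^2 + 99*v^3*x - 15*v^2*x^3 + 18*v^2*x^2 + v*x^4 + 12*v*x^3 + x^4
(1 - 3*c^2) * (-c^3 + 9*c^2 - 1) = 3*c^5 - 27*c^4 - c^3 + 12*c^2 - 1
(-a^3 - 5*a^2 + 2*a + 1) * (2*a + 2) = -2*a^4 - 12*a^3 - 6*a^2 + 6*a + 2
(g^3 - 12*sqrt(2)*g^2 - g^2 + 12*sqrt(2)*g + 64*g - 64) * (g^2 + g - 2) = g^5 - 12*sqrt(2)*g^4 + 61*g^3 + 2*g^2 + 36*sqrt(2)*g^2 - 192*g - 24*sqrt(2)*g + 128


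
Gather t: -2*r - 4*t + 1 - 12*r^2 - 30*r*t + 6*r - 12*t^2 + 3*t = -12*r^2 + 4*r - 12*t^2 + t*(-30*r - 1) + 1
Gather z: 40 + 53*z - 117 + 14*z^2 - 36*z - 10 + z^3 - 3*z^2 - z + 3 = z^3 + 11*z^2 + 16*z - 84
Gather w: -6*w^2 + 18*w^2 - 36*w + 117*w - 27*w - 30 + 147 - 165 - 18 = 12*w^2 + 54*w - 66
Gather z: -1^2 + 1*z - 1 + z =2*z - 2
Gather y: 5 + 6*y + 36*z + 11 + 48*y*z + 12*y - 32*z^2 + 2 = y*(48*z + 18) - 32*z^2 + 36*z + 18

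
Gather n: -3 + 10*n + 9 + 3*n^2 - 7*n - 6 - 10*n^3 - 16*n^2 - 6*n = -10*n^3 - 13*n^2 - 3*n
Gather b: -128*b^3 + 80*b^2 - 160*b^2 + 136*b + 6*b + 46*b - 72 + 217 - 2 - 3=-128*b^3 - 80*b^2 + 188*b + 140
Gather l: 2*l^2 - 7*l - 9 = 2*l^2 - 7*l - 9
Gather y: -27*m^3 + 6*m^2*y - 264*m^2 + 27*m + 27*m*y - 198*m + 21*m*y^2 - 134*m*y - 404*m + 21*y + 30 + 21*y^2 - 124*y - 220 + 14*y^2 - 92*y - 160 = -27*m^3 - 264*m^2 - 575*m + y^2*(21*m + 35) + y*(6*m^2 - 107*m - 195) - 350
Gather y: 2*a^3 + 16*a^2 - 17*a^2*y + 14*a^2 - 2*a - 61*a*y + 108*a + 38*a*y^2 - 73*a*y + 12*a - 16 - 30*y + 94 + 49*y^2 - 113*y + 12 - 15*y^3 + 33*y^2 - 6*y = 2*a^3 + 30*a^2 + 118*a - 15*y^3 + y^2*(38*a + 82) + y*(-17*a^2 - 134*a - 149) + 90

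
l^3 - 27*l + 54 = (l - 3)^2*(l + 6)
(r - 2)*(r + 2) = r^2 - 4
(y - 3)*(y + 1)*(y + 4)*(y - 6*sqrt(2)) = y^4 - 6*sqrt(2)*y^3 + 2*y^3 - 12*sqrt(2)*y^2 - 11*y^2 - 12*y + 66*sqrt(2)*y + 72*sqrt(2)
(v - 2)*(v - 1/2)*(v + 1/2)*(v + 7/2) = v^4 + 3*v^3/2 - 29*v^2/4 - 3*v/8 + 7/4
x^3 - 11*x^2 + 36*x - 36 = (x - 6)*(x - 3)*(x - 2)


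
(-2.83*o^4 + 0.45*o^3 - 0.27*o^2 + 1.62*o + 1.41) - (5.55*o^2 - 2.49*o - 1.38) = -2.83*o^4 + 0.45*o^3 - 5.82*o^2 + 4.11*o + 2.79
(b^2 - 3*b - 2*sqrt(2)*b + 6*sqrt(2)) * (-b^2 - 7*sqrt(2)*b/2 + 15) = -b^4 - 3*sqrt(2)*b^3/2 + 3*b^3 + 9*sqrt(2)*b^2/2 + 29*b^2 - 87*b - 30*sqrt(2)*b + 90*sqrt(2)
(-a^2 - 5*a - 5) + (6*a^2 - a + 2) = 5*a^2 - 6*a - 3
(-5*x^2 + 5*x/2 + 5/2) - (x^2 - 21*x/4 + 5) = -6*x^2 + 31*x/4 - 5/2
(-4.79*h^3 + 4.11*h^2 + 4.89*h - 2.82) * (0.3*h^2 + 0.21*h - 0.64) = -1.437*h^5 + 0.2271*h^4 + 5.3957*h^3 - 2.4495*h^2 - 3.7218*h + 1.8048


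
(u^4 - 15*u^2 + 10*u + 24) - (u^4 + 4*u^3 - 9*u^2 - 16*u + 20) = -4*u^3 - 6*u^2 + 26*u + 4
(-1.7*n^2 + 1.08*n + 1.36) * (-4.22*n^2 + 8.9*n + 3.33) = 7.174*n^4 - 19.6876*n^3 - 1.7882*n^2 + 15.7004*n + 4.5288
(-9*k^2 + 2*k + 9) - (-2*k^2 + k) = -7*k^2 + k + 9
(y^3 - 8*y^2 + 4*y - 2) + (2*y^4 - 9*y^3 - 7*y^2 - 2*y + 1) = 2*y^4 - 8*y^3 - 15*y^2 + 2*y - 1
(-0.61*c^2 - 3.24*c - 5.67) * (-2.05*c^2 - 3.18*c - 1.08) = 1.2505*c^4 + 8.5818*c^3 + 22.5855*c^2 + 21.5298*c + 6.1236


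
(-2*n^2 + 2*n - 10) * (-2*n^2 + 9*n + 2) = 4*n^4 - 22*n^3 + 34*n^2 - 86*n - 20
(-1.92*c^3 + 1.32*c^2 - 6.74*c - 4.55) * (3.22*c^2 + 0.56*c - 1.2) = -6.1824*c^5 + 3.1752*c^4 - 18.6596*c^3 - 20.0094*c^2 + 5.54*c + 5.46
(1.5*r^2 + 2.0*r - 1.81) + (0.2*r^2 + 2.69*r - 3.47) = 1.7*r^2 + 4.69*r - 5.28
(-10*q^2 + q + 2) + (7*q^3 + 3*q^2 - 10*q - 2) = 7*q^3 - 7*q^2 - 9*q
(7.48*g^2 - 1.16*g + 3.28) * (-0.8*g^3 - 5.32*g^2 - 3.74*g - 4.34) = -5.984*g^5 - 38.8656*g^4 - 24.428*g^3 - 45.5744*g^2 - 7.2328*g - 14.2352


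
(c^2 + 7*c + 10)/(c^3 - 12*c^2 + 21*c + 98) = (c + 5)/(c^2 - 14*c + 49)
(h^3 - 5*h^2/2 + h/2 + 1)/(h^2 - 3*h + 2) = h + 1/2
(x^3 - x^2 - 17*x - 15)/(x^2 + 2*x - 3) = (x^2 - 4*x - 5)/(x - 1)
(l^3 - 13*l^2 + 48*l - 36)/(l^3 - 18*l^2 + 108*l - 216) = (l - 1)/(l - 6)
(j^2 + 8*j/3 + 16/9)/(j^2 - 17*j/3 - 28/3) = (j + 4/3)/(j - 7)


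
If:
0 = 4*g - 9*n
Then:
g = 9*n/4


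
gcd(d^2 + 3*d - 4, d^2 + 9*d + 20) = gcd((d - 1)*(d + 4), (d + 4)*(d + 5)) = d + 4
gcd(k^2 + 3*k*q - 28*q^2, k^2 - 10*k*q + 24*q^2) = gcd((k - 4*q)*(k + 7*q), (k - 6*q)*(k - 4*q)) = -k + 4*q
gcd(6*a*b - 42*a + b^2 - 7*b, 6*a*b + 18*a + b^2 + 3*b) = 6*a + b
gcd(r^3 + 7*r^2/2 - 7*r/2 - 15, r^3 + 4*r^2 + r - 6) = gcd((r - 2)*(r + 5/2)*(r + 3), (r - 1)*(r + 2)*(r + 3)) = r + 3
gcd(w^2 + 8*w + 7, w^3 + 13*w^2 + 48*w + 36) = w + 1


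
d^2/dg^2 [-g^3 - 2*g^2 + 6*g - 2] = -6*g - 4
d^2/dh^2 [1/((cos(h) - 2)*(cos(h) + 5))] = (-4*sin(h)^4 + 51*sin(h)^2 - 75*cos(h)/4 - 9*cos(3*h)/4 - 9)/((cos(h) - 2)^3*(cos(h) + 5)^3)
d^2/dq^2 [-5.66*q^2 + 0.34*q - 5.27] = -11.3200000000000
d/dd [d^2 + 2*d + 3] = 2*d + 2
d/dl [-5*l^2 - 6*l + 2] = -10*l - 6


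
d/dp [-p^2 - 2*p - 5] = -2*p - 2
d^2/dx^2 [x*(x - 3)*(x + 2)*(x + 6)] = 12*x^2 + 30*x - 24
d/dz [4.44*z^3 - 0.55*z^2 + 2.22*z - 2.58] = 13.32*z^2 - 1.1*z + 2.22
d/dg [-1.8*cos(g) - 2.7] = 1.8*sin(g)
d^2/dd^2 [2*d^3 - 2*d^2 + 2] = 12*d - 4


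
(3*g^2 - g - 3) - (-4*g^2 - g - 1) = 7*g^2 - 2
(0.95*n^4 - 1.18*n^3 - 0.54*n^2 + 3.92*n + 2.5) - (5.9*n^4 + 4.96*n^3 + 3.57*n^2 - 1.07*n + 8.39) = -4.95*n^4 - 6.14*n^3 - 4.11*n^2 + 4.99*n - 5.89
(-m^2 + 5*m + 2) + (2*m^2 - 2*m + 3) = m^2 + 3*m + 5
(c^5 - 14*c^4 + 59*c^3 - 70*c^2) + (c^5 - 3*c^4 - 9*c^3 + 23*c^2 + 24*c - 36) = 2*c^5 - 17*c^4 + 50*c^3 - 47*c^2 + 24*c - 36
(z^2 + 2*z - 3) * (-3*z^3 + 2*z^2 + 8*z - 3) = -3*z^5 - 4*z^4 + 21*z^3 + 7*z^2 - 30*z + 9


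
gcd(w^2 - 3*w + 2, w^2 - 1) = w - 1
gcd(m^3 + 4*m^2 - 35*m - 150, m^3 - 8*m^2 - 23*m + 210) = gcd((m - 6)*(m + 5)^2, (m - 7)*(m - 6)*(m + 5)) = m^2 - m - 30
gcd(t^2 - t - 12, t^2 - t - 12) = t^2 - t - 12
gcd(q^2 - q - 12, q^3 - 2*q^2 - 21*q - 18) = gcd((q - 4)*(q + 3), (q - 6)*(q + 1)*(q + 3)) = q + 3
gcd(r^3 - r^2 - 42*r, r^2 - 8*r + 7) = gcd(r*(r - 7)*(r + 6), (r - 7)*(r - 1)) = r - 7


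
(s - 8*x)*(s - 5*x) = s^2 - 13*s*x + 40*x^2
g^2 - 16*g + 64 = (g - 8)^2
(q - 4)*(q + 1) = q^2 - 3*q - 4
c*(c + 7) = c^2 + 7*c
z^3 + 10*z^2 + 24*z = z*(z + 4)*(z + 6)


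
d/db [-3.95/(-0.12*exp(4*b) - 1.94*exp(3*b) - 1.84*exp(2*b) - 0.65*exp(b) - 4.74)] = (-1.896*exp(3*b) - 22.989*exp(2*b) - 14.536*exp(b) - 2.5675)*exp(b)/(0.12*exp(4*b) + 1.94*exp(3*b) + 1.84*exp(2*b) + 0.65*exp(b) + 4.74)^2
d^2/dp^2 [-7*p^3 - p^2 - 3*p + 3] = -42*p - 2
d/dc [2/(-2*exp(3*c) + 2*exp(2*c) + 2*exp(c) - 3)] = (12*exp(2*c) - 8*exp(c) - 4)*exp(c)/(2*exp(3*c) - 2*exp(2*c) - 2*exp(c) + 3)^2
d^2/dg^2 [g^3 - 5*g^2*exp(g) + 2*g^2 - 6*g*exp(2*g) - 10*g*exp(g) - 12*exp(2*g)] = -5*g^2*exp(g) - 24*g*exp(2*g) - 30*g*exp(g) + 6*g - 72*exp(2*g) - 30*exp(g) + 4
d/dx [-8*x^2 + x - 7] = 1 - 16*x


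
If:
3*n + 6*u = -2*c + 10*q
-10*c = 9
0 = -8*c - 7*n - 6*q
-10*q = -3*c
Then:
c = -9/10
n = 63/50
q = -27/100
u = -39/50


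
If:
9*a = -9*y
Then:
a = -y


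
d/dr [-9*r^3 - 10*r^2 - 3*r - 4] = -27*r^2 - 20*r - 3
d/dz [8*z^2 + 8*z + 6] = 16*z + 8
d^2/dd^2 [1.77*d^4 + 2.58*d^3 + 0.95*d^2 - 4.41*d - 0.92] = 21.24*d^2 + 15.48*d + 1.9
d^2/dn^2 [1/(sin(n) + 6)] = (6*sin(n) + cos(n)^2 + 1)/(sin(n) + 6)^3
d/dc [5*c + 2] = 5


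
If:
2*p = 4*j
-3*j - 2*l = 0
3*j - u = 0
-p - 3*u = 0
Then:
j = 0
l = 0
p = 0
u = 0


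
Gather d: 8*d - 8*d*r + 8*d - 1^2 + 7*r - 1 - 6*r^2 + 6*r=d*(16 - 8*r) - 6*r^2 + 13*r - 2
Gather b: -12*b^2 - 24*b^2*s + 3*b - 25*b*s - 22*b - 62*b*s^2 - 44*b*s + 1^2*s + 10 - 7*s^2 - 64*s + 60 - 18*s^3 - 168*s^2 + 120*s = b^2*(-24*s - 12) + b*(-62*s^2 - 69*s - 19) - 18*s^3 - 175*s^2 + 57*s + 70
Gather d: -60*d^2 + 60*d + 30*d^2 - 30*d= -30*d^2 + 30*d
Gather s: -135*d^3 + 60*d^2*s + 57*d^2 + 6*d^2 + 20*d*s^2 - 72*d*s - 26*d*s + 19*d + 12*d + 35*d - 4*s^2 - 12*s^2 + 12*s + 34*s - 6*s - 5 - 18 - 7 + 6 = -135*d^3 + 63*d^2 + 66*d + s^2*(20*d - 16) + s*(60*d^2 - 98*d + 40) - 24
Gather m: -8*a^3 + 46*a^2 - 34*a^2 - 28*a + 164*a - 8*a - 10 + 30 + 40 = -8*a^3 + 12*a^2 + 128*a + 60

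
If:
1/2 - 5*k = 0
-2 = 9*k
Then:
No Solution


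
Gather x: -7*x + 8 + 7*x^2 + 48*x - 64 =7*x^2 + 41*x - 56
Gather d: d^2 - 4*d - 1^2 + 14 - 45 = d^2 - 4*d - 32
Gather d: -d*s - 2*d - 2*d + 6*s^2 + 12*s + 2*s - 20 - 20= d*(-s - 4) + 6*s^2 + 14*s - 40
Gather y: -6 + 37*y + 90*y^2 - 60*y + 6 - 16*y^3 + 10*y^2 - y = -16*y^3 + 100*y^2 - 24*y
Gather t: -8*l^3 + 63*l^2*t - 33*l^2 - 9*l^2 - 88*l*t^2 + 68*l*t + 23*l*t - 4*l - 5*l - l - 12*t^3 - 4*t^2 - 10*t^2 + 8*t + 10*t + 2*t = -8*l^3 - 42*l^2 - 10*l - 12*t^3 + t^2*(-88*l - 14) + t*(63*l^2 + 91*l + 20)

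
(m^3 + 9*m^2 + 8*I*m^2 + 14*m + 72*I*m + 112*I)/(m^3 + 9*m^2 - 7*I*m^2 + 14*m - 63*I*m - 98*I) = (m + 8*I)/(m - 7*I)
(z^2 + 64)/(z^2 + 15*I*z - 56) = (z - 8*I)/(z + 7*I)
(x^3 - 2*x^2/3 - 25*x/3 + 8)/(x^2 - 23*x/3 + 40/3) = (x^2 + 2*x - 3)/(x - 5)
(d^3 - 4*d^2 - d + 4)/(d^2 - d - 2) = (d^2 - 5*d + 4)/(d - 2)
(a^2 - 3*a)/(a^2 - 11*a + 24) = a/(a - 8)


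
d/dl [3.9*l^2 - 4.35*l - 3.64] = 7.8*l - 4.35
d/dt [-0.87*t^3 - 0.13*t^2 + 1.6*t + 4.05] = -2.61*t^2 - 0.26*t + 1.6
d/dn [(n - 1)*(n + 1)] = 2*n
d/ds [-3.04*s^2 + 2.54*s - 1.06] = 2.54 - 6.08*s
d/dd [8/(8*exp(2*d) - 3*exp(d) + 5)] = (24 - 128*exp(d))*exp(d)/(8*exp(2*d) - 3*exp(d) + 5)^2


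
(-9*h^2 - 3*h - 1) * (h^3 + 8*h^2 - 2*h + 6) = -9*h^5 - 75*h^4 - 7*h^3 - 56*h^2 - 16*h - 6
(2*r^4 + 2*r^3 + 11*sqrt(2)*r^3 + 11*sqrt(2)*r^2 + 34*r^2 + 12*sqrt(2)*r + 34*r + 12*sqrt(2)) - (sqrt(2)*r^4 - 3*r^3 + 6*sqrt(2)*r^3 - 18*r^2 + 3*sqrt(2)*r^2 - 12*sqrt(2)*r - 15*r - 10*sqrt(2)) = -sqrt(2)*r^4 + 2*r^4 + 5*r^3 + 5*sqrt(2)*r^3 + 8*sqrt(2)*r^2 + 52*r^2 + 24*sqrt(2)*r + 49*r + 22*sqrt(2)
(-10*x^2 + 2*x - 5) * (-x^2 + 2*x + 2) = 10*x^4 - 22*x^3 - 11*x^2 - 6*x - 10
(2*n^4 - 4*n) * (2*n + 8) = 4*n^5 + 16*n^4 - 8*n^2 - 32*n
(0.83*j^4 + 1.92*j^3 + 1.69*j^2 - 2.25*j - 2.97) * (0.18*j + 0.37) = 0.1494*j^5 + 0.6527*j^4 + 1.0146*j^3 + 0.2203*j^2 - 1.3671*j - 1.0989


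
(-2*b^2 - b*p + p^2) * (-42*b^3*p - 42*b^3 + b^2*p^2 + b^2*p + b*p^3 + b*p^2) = 84*b^5*p + 84*b^5 + 40*b^4*p^2 + 40*b^4*p - 45*b^3*p^3 - 45*b^3*p^2 + b*p^5 + b*p^4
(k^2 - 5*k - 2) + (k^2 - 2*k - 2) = 2*k^2 - 7*k - 4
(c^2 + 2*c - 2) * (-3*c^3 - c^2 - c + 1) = -3*c^5 - 7*c^4 + 3*c^3 + c^2 + 4*c - 2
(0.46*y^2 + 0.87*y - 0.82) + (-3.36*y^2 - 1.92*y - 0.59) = -2.9*y^2 - 1.05*y - 1.41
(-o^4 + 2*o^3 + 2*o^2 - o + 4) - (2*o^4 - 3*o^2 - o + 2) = -3*o^4 + 2*o^3 + 5*o^2 + 2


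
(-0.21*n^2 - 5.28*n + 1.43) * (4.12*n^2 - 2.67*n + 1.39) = -0.8652*n^4 - 21.1929*n^3 + 19.6973*n^2 - 11.1573*n + 1.9877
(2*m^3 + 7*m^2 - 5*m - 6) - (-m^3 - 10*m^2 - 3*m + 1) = 3*m^3 + 17*m^2 - 2*m - 7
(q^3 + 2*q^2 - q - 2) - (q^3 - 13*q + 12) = 2*q^2 + 12*q - 14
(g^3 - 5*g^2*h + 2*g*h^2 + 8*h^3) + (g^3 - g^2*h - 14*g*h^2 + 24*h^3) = 2*g^3 - 6*g^2*h - 12*g*h^2 + 32*h^3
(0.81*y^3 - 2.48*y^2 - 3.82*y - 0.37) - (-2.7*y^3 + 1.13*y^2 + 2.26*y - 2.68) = 3.51*y^3 - 3.61*y^2 - 6.08*y + 2.31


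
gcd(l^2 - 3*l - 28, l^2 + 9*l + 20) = l + 4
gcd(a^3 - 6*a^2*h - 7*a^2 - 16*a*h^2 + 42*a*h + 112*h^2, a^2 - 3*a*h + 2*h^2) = 1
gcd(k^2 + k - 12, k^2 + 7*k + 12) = k + 4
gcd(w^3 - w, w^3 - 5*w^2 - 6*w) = w^2 + w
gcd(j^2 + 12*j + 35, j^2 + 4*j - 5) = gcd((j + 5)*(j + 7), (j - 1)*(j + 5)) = j + 5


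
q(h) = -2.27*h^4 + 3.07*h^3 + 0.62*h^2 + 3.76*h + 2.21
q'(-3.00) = 328.09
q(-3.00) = -270.25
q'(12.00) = -14345.36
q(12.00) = -41629.15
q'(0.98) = 5.27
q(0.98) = 7.29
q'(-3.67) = 572.09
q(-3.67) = -566.79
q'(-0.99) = 20.37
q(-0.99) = -6.06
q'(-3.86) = 658.41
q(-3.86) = -683.56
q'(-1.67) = 69.66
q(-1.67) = -34.29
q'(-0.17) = 3.86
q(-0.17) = 1.57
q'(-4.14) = 800.78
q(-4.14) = -887.42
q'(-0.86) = 15.28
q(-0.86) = -3.76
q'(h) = -9.08*h^3 + 9.21*h^2 + 1.24*h + 3.76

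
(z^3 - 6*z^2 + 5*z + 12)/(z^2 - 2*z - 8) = (z^2 - 2*z - 3)/(z + 2)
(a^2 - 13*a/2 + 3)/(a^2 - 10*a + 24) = (a - 1/2)/(a - 4)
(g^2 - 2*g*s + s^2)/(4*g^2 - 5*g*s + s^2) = (-g + s)/(-4*g + s)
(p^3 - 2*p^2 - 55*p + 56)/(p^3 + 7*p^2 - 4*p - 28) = (p^2 - 9*p + 8)/(p^2 - 4)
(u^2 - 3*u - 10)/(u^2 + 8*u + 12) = (u - 5)/(u + 6)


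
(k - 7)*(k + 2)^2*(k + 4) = k^4 + k^3 - 36*k^2 - 124*k - 112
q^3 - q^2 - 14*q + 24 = (q - 3)*(q - 2)*(q + 4)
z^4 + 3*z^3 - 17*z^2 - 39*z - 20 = (z - 4)*(z + 1)^2*(z + 5)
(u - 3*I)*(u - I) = u^2 - 4*I*u - 3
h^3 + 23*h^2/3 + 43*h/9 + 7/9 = (h + 1/3)^2*(h + 7)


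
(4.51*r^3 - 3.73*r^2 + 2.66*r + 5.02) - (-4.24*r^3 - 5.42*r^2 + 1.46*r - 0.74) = 8.75*r^3 + 1.69*r^2 + 1.2*r + 5.76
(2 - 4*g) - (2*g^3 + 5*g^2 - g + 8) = -2*g^3 - 5*g^2 - 3*g - 6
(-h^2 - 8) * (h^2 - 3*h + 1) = -h^4 + 3*h^3 - 9*h^2 + 24*h - 8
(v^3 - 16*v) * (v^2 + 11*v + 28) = v^5 + 11*v^4 + 12*v^3 - 176*v^2 - 448*v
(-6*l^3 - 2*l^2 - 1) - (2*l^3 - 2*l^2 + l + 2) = -8*l^3 - l - 3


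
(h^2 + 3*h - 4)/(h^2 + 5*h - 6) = (h + 4)/(h + 6)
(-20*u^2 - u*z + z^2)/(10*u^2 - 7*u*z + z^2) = (4*u + z)/(-2*u + z)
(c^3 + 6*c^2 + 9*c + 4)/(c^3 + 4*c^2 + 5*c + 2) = (c + 4)/(c + 2)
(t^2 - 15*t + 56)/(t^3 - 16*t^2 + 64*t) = (t - 7)/(t*(t - 8))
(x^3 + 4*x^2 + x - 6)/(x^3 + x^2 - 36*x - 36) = (x^3 + 4*x^2 + x - 6)/(x^3 + x^2 - 36*x - 36)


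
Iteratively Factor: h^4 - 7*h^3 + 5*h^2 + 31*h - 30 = (h - 1)*(h^3 - 6*h^2 - h + 30) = (h - 3)*(h - 1)*(h^2 - 3*h - 10) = (h - 5)*(h - 3)*(h - 1)*(h + 2)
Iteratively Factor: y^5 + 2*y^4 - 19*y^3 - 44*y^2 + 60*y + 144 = (y - 2)*(y^4 + 4*y^3 - 11*y^2 - 66*y - 72) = (y - 2)*(y + 2)*(y^3 + 2*y^2 - 15*y - 36) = (y - 2)*(y + 2)*(y + 3)*(y^2 - y - 12) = (y - 4)*(y - 2)*(y + 2)*(y + 3)*(y + 3)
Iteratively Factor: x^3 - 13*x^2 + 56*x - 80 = (x - 4)*(x^2 - 9*x + 20) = (x - 5)*(x - 4)*(x - 4)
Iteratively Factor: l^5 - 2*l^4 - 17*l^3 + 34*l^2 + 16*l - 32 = (l - 2)*(l^4 - 17*l^2 + 16) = (l - 2)*(l + 4)*(l^3 - 4*l^2 - l + 4) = (l - 4)*(l - 2)*(l + 4)*(l^2 - 1) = (l - 4)*(l - 2)*(l + 1)*(l + 4)*(l - 1)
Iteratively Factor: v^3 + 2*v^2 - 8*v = (v + 4)*(v^2 - 2*v) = (v - 2)*(v + 4)*(v)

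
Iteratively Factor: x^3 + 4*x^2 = (x)*(x^2 + 4*x) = x^2*(x + 4)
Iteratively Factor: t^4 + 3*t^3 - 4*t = (t - 1)*(t^3 + 4*t^2 + 4*t) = (t - 1)*(t + 2)*(t^2 + 2*t) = t*(t - 1)*(t + 2)*(t + 2)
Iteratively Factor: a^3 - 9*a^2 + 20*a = (a - 5)*(a^2 - 4*a) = a*(a - 5)*(a - 4)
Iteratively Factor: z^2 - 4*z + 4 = (z - 2)*(z - 2)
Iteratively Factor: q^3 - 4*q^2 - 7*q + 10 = (q - 1)*(q^2 - 3*q - 10) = (q - 5)*(q - 1)*(q + 2)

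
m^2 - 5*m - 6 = (m - 6)*(m + 1)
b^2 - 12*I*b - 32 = (b - 8*I)*(b - 4*I)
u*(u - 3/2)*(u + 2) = u^3 + u^2/2 - 3*u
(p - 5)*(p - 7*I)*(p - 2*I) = p^3 - 5*p^2 - 9*I*p^2 - 14*p + 45*I*p + 70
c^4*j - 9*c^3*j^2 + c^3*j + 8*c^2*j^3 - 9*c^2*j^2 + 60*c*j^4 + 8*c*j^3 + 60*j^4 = (c - 6*j)*(c - 5*j)*(c + 2*j)*(c*j + j)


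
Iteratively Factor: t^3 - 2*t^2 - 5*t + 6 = (t - 3)*(t^2 + t - 2) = (t - 3)*(t - 1)*(t + 2)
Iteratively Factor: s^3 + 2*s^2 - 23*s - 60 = (s - 5)*(s^2 + 7*s + 12) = (s - 5)*(s + 4)*(s + 3)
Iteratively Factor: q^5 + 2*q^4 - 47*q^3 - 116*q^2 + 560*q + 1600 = (q - 5)*(q^4 + 7*q^3 - 12*q^2 - 176*q - 320) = (q - 5)*(q + 4)*(q^3 + 3*q^2 - 24*q - 80) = (q - 5)*(q + 4)^2*(q^2 - q - 20) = (q - 5)*(q + 4)^3*(q - 5)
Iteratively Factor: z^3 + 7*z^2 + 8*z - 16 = (z + 4)*(z^2 + 3*z - 4) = (z - 1)*(z + 4)*(z + 4)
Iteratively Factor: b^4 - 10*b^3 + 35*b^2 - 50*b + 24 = (b - 4)*(b^3 - 6*b^2 + 11*b - 6) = (b - 4)*(b - 2)*(b^2 - 4*b + 3) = (b - 4)*(b - 3)*(b - 2)*(b - 1)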